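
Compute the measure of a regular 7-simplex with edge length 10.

Volume = 10^7 · √(8/2^7) / 7! ≈ 496.032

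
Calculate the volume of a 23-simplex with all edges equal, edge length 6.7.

Volume = 6.7^23 · √(24/2^23) / 23! ≈ 6.53863e-07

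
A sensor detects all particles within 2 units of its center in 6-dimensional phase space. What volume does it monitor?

Volume = π^{6/2}·(2)^6/Γ(4) = 32·π^3/3 ≈ 330.734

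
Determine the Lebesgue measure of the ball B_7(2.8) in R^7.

Volume = π^{7/2}·(2.8)^7/Γ(9/2) ≈ 6375.09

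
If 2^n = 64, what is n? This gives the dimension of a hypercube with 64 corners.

2^n = 64 ⇒ n = log_2(64) = 6.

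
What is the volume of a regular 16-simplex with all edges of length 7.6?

Volume = 7.6^16 · √(17/2^16) / 16! ≈ 0.0953635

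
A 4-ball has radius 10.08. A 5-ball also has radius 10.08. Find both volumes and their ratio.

V_4(10.08) ≈ 50946.2. V_5(10.08) ≈ 547774. Ratio V_4/V_5 ≈ 0.09301.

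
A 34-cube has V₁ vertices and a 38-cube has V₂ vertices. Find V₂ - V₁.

V₁ = 2^34 = 17179869184. V₂ = 2^38 = 274877906944. V₂ - V₁ = 257698037760.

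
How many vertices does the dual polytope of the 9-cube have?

An n-cross-polytope has 2n vertices; here n = 9, giving 18.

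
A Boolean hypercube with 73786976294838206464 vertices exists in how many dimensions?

The n-cube has 2^n vertices, and 73786976294838206464 = 2^66, so n = 66.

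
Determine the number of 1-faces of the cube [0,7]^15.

Number of 1-faces = C(15,1) · 2^(15-1) = 15 · 16384 = 245760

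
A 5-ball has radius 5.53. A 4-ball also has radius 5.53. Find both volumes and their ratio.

V_5(5.53) ≈ 27222.3. V_4(5.53) ≈ 4614.98. Ratio V_5/V_4 ≈ 5.899.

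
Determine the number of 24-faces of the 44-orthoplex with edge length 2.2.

Number of 24-faces = 2^(24+1) · C(44,24+1) = 33554432 · 1408831480056 = 47272540096998408192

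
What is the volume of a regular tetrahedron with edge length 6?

Volume = (√2/12) · 6³ = 25.4558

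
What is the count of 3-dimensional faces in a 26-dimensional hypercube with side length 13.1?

An n-cube has C(n,k)·2^(n-k) k-faces. Here C(26,3)·2^23 = 2600·8388608 = 21810380800.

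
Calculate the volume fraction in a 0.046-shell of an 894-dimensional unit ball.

Shell fraction = 1 - (1-0.046)^894 ≈ 1 - 5.203e-19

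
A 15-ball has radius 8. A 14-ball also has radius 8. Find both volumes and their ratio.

V_15(8) ≈ 1.34208e+13. V_14(8) ≈ 2.63559e+12. Ratio V_15/V_14 ≈ 5.092.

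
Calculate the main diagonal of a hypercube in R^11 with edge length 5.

d = √(5² + 5² + ... + 5²) [11 terms] = √(11·5²) = 5√11 ≈ 16.5831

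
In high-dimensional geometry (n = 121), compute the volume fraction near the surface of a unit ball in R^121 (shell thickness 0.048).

1 - (1-0.048)^121 ≈ 0.997399 ≈ 99.74%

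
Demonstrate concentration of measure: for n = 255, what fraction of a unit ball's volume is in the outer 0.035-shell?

1 - (1-0.035)^255 ≈ 0.999887 ≈ 99.9887%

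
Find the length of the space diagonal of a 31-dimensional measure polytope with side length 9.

The space diagonal of an n-cube of side s is s√n. Here 9·√31 ≈ 50.1099.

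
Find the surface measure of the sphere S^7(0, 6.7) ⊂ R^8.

|∂B_8(6.7)| ≈ 1.96789e+07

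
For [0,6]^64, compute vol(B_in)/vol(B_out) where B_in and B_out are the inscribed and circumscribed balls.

V_in/V_out = n^(-n/2) = 64^(-64/2) ≈ 1.59309e-58.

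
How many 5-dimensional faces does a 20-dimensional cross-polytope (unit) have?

f_5(20-orthoplex) = 2^6 · (20 choose 6) = 2480640.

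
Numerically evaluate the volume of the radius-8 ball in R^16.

Volume = π^{16/2}·(8)^16/Γ(9) = 2199023255552·π^8/315 ≈ 6.62397e+13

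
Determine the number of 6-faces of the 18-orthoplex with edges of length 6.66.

f_6(18-orthoplex) = 2^7 · (18 choose 7) = 4073472.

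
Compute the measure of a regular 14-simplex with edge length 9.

V = (9^14 / 14!) · √((14+1) / 2^14) ≈ 7.94004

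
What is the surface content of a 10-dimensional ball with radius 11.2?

S_10(11.2) = 2·π^(10/2)·(11.2)^9 / Γ(10/2) ≈ 7.07181e+10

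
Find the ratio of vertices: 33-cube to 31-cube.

The 33-cube has 2^33 = 8589934592 vertices. The 31-cube has 2^31 = 2147483648 vertices. Ratio: 8589934592/2147483648 = 4.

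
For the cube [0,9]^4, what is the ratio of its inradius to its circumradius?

r_in / r_out = (9/2) / (9√4/2) = 1/√4 ≈ 0.5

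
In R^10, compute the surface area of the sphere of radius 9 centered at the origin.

S = n·V_n(r)/r = 10·V_10(9)/9 (volume-to-surface relation), giving 129140163·π^5/4 ≈ 9.87986e+09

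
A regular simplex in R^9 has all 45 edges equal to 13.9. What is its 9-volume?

V_9 = √(10) · 13.9^9 / (9! · 2^(9/2)) ≈ 7459.94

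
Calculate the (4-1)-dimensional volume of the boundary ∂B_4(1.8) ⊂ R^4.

S = n·V_n(r)/r = 4·V_4(1.8)/1.8 (volume-to-surface relation), giving 115.119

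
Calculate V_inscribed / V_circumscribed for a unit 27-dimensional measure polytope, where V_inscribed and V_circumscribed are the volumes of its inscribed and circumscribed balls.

Volume scales as r^n, and r_in/r_out = 1/√27, giving (1/√27)^27 ≈ 4.74886e-20.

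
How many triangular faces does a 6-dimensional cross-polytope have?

f_2(6-orthoplex) = 2^3 · (6 choose 3) = 160.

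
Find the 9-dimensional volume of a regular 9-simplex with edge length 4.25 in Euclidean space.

V_9 = √(10) · 4.25^9 / (9! · 2^(9/2)) ≈ 0.174222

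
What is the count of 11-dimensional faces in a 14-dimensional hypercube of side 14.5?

f_11(14-cube) = (14 choose 11) · 2^3 = 2912.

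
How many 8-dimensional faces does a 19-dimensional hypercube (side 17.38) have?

Choose 8 of 19 axes to span the face (C(19,8) = 75582 ways), then fix each of the remaining 11 coordinates at one of its two extreme values (2^11 = 2048 ways): 75582·2048 = 154791936.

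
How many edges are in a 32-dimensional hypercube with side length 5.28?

An n-cube has C(n,k)·2^(n-k) k-faces. Here C(32,1)·2^31 = 32·2147483648 = 68719476736.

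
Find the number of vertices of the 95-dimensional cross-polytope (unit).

The vertices are ±e_1, ..., ±e_95, so there are 2·95 = 190.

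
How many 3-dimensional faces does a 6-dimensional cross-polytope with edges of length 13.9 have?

Number of 3-faces = 2^(3+1) · C(6,3+1) = 16 · 15 = 240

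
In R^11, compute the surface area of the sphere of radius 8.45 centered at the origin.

|∂B_11(8.45)| ≈ 3.84649e+10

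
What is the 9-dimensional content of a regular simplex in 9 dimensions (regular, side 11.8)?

Volume = 11.8^9 · √(10/2^9) / 9! ≈ 1708.21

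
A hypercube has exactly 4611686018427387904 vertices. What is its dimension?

Since 2^n = 4611686018427387904, we have n = 62.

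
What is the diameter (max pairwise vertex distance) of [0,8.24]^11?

||(8.24,8.24,...,8.24)|| = √(11)·8.24 ≈ 27.329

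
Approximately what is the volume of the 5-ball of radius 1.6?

V_5(1.6) = π^(5/2) · (1.6)^5 / Γ(5/2 + 1) ≈ 55.1948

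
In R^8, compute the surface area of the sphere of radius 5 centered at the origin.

|∂B_8(5)| = 78125·π^4/3 ≈ 2.5367e+06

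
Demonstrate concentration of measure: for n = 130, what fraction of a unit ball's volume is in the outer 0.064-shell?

1 - (1-0.064)^130 ≈ 0.999816 ≈ 99.9816%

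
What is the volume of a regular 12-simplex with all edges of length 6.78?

For a regular n-simplex with edge a, V = (a^n / n!)·√((n+1)/2^n). With a=6.78, n=12: V ≈ 1.10971.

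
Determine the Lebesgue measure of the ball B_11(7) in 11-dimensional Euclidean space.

V = 18078415936·π^5/1485 ≈ 3.72549e+09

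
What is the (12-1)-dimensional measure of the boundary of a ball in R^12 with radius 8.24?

The surface area of an n-ball is 2π^(n/2) r^(n-1) / Γ(n/2). For n=12, r=8.24: 1.90523e+11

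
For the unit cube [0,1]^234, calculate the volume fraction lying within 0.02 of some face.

The inner cube has side 1-2·0.02 = 0.96 and volume (0.96)^234 ≈ 7.103e-05, so the shell holds 0.999929 of the volume.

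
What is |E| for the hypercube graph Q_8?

An n-cube has n·2^(n-1) edges. With n = 8: 8·128 = 1024.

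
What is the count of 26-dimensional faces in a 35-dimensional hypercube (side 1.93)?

Number of 26-faces = C(35,26) · 2^(35-26) = 70607460 · 512 = 36151019520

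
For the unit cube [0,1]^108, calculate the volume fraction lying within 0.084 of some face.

Shell fraction = 1 - (1-0.168)^108 ≈ 0.9999999976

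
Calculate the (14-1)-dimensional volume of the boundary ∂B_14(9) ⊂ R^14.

The surface area of an n-ball is 2π^(n/2) r^(n-1) / Γ(n/2). For n=14, r=9: 282429536481·π^7/40 ≈ 2.13255e+13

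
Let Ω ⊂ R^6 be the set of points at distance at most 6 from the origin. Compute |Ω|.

V_6(6) = π^(6/2) · (6)^6 / Γ(6/2 + 1) = 7776·π^3 ≈ 241105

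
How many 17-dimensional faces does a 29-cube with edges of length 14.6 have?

f_17(29-cube) = (29 choose 17) · 2^12 = 212565749760.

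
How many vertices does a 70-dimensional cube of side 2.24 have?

Each vertex is a binary string of length 70, so there are 2^70 = 1180591620717411303424.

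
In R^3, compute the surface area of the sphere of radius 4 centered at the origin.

S_3(4) = 2·π^(3/2)·(4)^2 / Γ(3/2) = 4πr² = 4π·(4)² ≈ 201.062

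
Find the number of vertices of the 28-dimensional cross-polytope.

The vertices are ±e_1, ..., ±e_28, so there are 2·28 = 56.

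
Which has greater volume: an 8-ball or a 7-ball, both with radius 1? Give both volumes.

V_8(1) ≈ 4.05871. V_7(1) ≈ 4.72477. The 7-ball is larger.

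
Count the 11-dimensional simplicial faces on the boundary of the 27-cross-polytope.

Each 11-face is the convex hull of 12 vertices, one chosen as ±e_i from each of 12 distinct axes: 2^12·C(27,12) = 71204290560.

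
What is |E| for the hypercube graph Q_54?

An n-cube has n·2^(n-1) edges. With n = 54: 54·9007199254740992 = 486388759756013568.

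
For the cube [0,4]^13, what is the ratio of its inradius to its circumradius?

r_in = 4/2 (half the side); r_out = 4√13/2 (half the diagonal). Ratio = 1/√13 ≈ 0.27735.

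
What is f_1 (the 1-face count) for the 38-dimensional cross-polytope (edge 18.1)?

Number of 1-faces = 2^(1+1) · C(38,1+1) = 4 · 703 = 2812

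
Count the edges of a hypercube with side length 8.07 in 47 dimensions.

The 47-cube has n·2^(n-1) = 47·2^46 = 47·70368744177664 = 3307330976350208 edges.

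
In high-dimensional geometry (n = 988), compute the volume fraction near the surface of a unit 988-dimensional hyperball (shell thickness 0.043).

1 - (1-0.043)^988 ≈ 1 - 1.384e-19 ≈ 100.000000%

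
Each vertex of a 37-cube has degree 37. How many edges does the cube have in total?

Number of 1-faces = C(37,1)·2^(37-1) = 37·68719476736 = 2542620639232.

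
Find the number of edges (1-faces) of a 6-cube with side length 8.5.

f_1(6-cube) = (6 choose 1) · 2^5 = 192.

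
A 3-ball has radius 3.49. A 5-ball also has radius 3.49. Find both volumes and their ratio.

V_3(3.49) ≈ 178.059. V_5(3.49) ≈ 2725.37. Ratio V_3/V_5 ≈ 0.06533.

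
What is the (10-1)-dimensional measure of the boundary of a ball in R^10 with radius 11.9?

S_10(11.9) = 2·π^(10/2)·(11.9)^9 / Γ(10/2) ≈ 1.22037e+11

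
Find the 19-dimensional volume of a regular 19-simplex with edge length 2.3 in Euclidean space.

For a regular n-simplex with edge a, V = (a^n / n!)·√((n+1)/2^n). With a=2.3, n=19: V ≈ 3.78847e-13.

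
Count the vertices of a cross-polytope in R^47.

An n-cross-polytope has 2n vertices; here n = 47, giving 94.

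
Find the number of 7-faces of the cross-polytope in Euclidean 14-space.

An n-cross-polytope has 2^(k+1)·C(n,k+1) k-faces. Here 2^8·C(14,8) = 256·3003 = 768768.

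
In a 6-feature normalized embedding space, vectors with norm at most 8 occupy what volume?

V = 131072·π^3/3 ≈ 1.35468e+06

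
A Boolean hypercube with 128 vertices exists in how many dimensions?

The n-cube has 2^n vertices, and 128 = 2^7, so n = 7.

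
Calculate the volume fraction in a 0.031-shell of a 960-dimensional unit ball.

Shell fraction = 1 - (1-0.031)^960 ≈ 1 - 7.427e-14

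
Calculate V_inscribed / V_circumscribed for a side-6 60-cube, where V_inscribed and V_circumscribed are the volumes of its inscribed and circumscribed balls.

The radii are 6/2 and 6√60/2, so the volume ratio is (1/√60)^60 = 60^{-60/2} ≈ 4.52337e-54.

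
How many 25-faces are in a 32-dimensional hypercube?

Choose 25 of 32 axes to span the face (C(32,25) = 3365856 ways), then fix each of the remaining 7 coordinates at one of its two extreme values (2^7 = 128 ways): 3365856·128 = 430829568.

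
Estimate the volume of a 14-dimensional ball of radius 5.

V = 1220703125·π^7/1008 ≈ 3.65762e+09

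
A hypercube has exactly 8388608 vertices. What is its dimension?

2^n = 8388608 ⇒ n = log_2(8388608) = 23.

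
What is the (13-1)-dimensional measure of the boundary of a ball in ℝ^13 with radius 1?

|∂B_13(1)| = 128·π^6/10395 ≈ 11.8382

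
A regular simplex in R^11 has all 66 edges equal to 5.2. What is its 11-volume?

V_11 = √(12) · 5.2^11 / (11! · 2^(11/2)) ≈ 0.144147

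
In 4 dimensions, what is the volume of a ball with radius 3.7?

Volume = π^{4/2}·(3.7)^4/Γ(3) ≈ 924.861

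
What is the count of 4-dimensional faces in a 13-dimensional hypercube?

Choose 4 of 13 axes to span the face (C(13,4) = 715 ways), then fix each of the remaining 9 coordinates at one of its two extreme values (2^9 = 512 ways): 715·512 = 366080.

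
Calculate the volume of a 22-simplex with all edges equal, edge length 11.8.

V = (11.8^22 / 22!) · √((22+1) / 2^22) ≈ 0.794642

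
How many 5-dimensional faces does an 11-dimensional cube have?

Number of 5-faces = C(11,5) · 2^(11-5) = 462 · 64 = 29568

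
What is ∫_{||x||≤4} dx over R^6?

Volume = π^{6/2}·(4)^6/Γ(4) = 2048·π^3/3 ≈ 21167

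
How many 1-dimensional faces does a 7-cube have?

An n-cube has C(n,k)·2^(n-k) k-faces. Here C(7,1)·2^6 = 7·64 = 448.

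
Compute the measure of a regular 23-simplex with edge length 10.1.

Volume = 10.1^23 · √(24/2^23) / 23! ≈ 0.00822542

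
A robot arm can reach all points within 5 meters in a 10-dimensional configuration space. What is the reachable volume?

V_10(5) = π^(10/2) · (5)^10 / Γ(10/2 + 1) = 1953125·π^5/24 ≈ 2.49039e+07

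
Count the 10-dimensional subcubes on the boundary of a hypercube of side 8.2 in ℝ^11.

An n-cube has C(n,k)·2^(n-k) k-faces. Here C(11,10)·2^1 = 11·2 = 22.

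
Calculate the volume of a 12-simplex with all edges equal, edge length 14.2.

Volume = 14.2^12 · √(13/2^12) / 12! ≈ 7905.24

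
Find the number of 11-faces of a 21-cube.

f_11(21-cube) = (21 choose 11) · 2^10 = 361181184.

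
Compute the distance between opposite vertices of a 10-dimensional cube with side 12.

The space diagonal of an n-cube of side s is s√n. Here 12·√10 ≈ 37.9473.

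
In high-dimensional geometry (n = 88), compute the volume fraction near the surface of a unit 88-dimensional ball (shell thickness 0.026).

1 - (1-0.026)^88 ≈ 0.901556 ≈ 90.16%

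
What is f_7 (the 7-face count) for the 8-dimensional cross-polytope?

Each 7-face is the convex hull of 8 vertices, one chosen as ±e_i from each of 8 distinct axes: 2^8·C(8,8) = 256.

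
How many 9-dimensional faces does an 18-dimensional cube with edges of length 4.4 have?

An n-cube has C(n,k)·2^(n-k) k-faces. Here C(18,9)·2^9 = 48620·512 = 24893440.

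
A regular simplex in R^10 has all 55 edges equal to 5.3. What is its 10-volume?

V_10 = √(11) · 5.3^10 / (10! · 2^(10/2)) ≈ 0.499508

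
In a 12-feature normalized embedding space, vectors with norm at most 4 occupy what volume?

V_12(4) = π^(12/2) · (4)^12 / Γ(12/2 + 1) = 1048576·π^6/45 ≈ 2.2402e+07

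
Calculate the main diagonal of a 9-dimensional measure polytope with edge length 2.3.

Diagonal = √9 · 2.3 = 6.9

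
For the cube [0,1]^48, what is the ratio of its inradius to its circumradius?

For an n-cube of any side s, the inradius is s/2 and the circumradius is s√n/2, so the ratio is 1/√48 ≈ 0.144338.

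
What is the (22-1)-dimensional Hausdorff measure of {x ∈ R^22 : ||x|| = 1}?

The surface area of an n-ball is 2π^(n/2) r^(n-1) / Γ(n/2). For n=22, r=1: π^11/1814400 ≈ 0.162149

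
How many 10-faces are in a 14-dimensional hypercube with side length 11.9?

An n-cube has C(n,k)·2^(n-k) k-faces. Here C(14,10)·2^4 = 1001·16 = 16016.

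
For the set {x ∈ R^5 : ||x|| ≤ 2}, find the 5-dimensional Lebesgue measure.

V = 256·π^2/15 ≈ 168.441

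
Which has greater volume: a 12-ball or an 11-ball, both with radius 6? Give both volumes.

V_12(6) ≈ 2.90658e+09. V_11(6) ≈ 6.83547e+08. The 12-ball is larger.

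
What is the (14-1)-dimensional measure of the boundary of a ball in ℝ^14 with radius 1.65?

S_14(1.65) = 2·π^(14/2)·(1.65)^13 / Γ(14/2) ≈ 5636.87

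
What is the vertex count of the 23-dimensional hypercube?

An n-cube has 2^n vertices; for n = 23 that is 2^23 = 8388608.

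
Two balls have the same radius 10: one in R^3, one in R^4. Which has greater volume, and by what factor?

V_3(10) ≈ 4188.79, V_4(10) ≈ 49348. The 4-ball is larger by a factor of 11.78.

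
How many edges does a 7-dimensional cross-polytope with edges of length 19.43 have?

Number of 1-faces = 2^(1+1) · C(7,1+1) = 4 · 21 = 84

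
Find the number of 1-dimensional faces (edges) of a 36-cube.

An n-cube has n·2^(n-1) edges. With n = 36: 36·34359738368 = 1236950581248.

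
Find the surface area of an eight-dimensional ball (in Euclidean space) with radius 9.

S_8(9) = 2·π^(8/2)·(9)^7 / Γ(8/2) = 1594323·π^4 ≈ 1.55302e+08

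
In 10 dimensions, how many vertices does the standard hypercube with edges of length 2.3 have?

An n-cube has 2^n vertices; for n = 10 that is 2^10 = 1024.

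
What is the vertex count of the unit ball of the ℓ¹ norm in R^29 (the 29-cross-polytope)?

The 29-dimensional cross-polytope has 2n = 2·29 = 58 vertices.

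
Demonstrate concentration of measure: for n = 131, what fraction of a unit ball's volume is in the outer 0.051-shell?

1 - (1-0.051)^131 ≈ 0.998948 ≈ 99.89%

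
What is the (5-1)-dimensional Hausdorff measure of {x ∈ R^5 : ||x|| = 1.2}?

The surface area of an n-ball is 2π^(n/2) r^(n-1) / Γ(n/2). For n=5, r=1.2: 54.575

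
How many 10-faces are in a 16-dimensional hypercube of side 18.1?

An n-cube has C(n,k)·2^(n-k) k-faces. Here C(16,10)·2^6 = 8008·64 = 512512.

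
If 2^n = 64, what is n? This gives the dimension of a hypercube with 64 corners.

Since 2^n = 64, we have n = 6.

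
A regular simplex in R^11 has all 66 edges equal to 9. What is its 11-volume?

V = (9^11 / 11!) · √((11+1) / 2^11) ≈ 60.178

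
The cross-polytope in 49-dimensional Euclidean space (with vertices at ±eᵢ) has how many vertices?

The 49-dimensional cross-polytope has 2n = 2·49 = 98 vertices.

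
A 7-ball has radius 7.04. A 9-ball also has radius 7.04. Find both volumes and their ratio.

V_7(7.04) ≈ 4.04938e+06. V_9(7.04) ≈ 1.40111e+08. Ratio V_7/V_9 ≈ 0.0289.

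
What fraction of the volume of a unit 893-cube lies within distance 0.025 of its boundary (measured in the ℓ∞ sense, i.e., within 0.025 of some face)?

Shell fraction = 1 - (1-0.05)^893 ≈ 1 - 1.28e-20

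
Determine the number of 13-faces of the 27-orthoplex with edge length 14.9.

f_13(27-orthoplex) = 2^14 · (27 choose 14) = 328635187200.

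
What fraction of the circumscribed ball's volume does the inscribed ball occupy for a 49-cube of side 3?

V_in / V_out = (r_in/r_out)^49 = (1/√49)^49 = 49^(-49/2) ≈ 3.89221e-42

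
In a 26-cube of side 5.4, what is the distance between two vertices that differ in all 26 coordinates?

||(5.4,5.4,...,5.4)|| = √(26)·5.4 ≈ 27.5347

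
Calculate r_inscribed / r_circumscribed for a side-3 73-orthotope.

Ratio = (s/2)/(s√73/2) = 73^(-1/2) ≈ 0.117041.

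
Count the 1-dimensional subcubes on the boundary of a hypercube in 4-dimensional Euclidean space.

Number of 1-faces = C(4,1) · 2^(4-1) = 4 · 8 = 32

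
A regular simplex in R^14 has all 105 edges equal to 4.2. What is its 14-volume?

For a regular n-simplex with edge a, V = (a^n / n!)·√((n+1)/2^n). With a=4.2, n=14: V ≈ 0.000184466.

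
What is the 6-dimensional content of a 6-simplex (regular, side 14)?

Volume = 14^6 · √(7/2^6) / 6! ≈ 3458.56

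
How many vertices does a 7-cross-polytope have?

f_0(7-orthoplex) = 2^1 · (7 choose 1) = 14.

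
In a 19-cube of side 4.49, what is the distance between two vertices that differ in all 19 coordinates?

The space diagonal of an n-cube of side s is s√n. Here 4.49·√19 ≈ 19.5715.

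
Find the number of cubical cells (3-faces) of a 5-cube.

An n-cube has C(n,k)·2^(n-k) k-faces. Here C(5,3)·2^2 = 10·4 = 40.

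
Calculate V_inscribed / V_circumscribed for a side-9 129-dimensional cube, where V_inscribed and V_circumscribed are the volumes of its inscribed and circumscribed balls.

V_in / V_out = (r_in/r_out)^129 = (1/√129)^129 = 129^(-129/2) ≈ 7.36146e-137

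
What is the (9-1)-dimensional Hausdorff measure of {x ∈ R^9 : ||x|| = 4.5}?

S = n·V_n(r)/r = 9·V_9(4.5)/4.5 (volume-to-surface relation), giving 14348907·π^4/280 ≈ 4.99184e+06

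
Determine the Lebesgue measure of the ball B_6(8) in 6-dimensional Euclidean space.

The n-ball volume is π^(n/2)·r^n/Γ(n/2+1). With n=6, r=8: V = 131072·π^3/3 ≈ 1.35468e+06.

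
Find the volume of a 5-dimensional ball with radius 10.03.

Volume = π^{5/2}·(10.03)^5/Γ(7/2) ≈ 534322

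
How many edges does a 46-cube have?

An n-cube has n·2^(n-1) edges. With n = 46: 46·35184372088832 = 1618481116086272.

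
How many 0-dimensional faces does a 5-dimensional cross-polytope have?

Each 0-face is the convex hull of 1 vertex, one chosen as ±e_i from each of 1 distinct axis: 2^1·C(5,1) = 10.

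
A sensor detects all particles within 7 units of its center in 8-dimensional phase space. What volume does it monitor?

V = 5764801·π^4/24 ≈ 2.33977e+07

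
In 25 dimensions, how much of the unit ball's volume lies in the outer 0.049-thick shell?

1 - (1-0.049)^25 ≈ 0.715218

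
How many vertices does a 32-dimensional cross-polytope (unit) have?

Number of vertices = 2n = 64.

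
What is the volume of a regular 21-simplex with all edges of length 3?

For a regular n-simplex with edge a, V = (a^n / n!)·√((n+1)/2^n). With a=3, n=21: V ≈ 6.6313e-13.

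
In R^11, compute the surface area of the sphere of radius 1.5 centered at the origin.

S_11(1.5) = 2·π^(11/2)·(1.5)^10 / Γ(11/2) = 2187·π^5/560 ≈ 1195.12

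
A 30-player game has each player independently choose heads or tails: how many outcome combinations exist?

Each vertex is a binary string of length 30, so there are 2^30 = 1073741824.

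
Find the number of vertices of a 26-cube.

An n-cube has 2^n vertices; for n = 26 that is 2^26 = 67108864.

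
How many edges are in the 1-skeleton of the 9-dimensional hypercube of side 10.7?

The 9-cube has n·2^(n-1) = 9·2^8 = 9·256 = 2304 edges.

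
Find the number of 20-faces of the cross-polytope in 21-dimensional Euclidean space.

f_20(21-orthoplex) = 2^21 · (21 choose 21) = 2097152.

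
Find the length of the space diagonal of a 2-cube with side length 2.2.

The space diagonal of an n-cube of side s is s√n. Here 2.2·√2 ≈ 3.11127.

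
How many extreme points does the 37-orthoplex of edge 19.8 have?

The 37-dimensional cross-polytope has 2n = 2·37 = 74 vertices.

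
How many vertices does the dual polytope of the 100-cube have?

The 100-dimensional cross-polytope has 2n = 2·100 = 200 vertices.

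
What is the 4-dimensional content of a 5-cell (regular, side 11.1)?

Volume = 11.1^4 · √(5/2^4) / 4! ≈ 353.595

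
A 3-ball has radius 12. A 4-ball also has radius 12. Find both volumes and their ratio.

V_3(12) ≈ 7238.23. V_4(12) ≈ 102328. Ratio V_3/V_4 ≈ 0.07074.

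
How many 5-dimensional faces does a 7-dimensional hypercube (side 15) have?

Number of 5-faces = C(7,5) · 2^(7-5) = 21 · 4 = 84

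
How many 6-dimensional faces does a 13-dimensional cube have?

An n-cube has C(n,k)·2^(n-k) k-faces. Here C(13,6)·2^7 = 1716·128 = 219648.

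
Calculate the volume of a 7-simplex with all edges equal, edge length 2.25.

Volume = 2.25^7 · √(8/2^7) / 7! ≈ 0.0144806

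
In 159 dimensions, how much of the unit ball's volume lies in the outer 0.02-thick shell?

Shell fraction = 1 - (1-0.02)^159 ≈ 0.959733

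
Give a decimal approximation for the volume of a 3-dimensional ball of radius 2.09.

Volume = π^{3/2}·(2.09)^3/Γ(5/2) ≈ 38.2408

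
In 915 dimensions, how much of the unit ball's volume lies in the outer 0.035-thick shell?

V(inner)/V(outer) = ((1-0.035)/1)^915 ≈ 6.958e-15, so the shell fraction is 1 - 6.958e-15.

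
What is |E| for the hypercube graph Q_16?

Each of the 2^16 = 65536 vertices has degree 16; total edges = 16·2^16/2 = 524288.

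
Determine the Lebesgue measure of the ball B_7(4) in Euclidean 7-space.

V = 262144·π^3/105 ≈ 77410.6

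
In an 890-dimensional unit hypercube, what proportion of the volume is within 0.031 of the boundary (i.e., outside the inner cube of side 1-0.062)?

1 - (1 - 2·0.031)^890 = 1 - 0.938^890 ≈ 1 - 1.822e-25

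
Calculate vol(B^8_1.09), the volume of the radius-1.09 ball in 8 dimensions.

Volume = π^{8/2}·(1.09)^8/Γ(5) ≈ 8.08724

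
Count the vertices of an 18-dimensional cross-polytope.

Number of vertices = 2n = 36.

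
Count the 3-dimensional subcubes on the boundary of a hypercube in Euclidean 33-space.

Choose 3 of 33 axes to span the face (C(33,3) = 5456 ways), then fix each of the remaining 30 coordinates at one of its two extreme values (2^30 = 1073741824 ways): 5456·1073741824 = 5858335391744.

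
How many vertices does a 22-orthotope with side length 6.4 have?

The 22-cube has 2^22 = 4194304 vertices.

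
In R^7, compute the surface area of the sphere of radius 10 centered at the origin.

|∂B_7(10)| = 3200000·π^3/3 ≈ 3.30734e+07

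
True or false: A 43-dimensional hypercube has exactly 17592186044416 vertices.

False. The 43-cube has 2^43 = 8796093022208 vertices.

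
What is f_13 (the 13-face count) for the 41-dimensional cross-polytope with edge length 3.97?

f_13(41-orthoplex) = 2^14 · (41 choose 14) = 577374662164480.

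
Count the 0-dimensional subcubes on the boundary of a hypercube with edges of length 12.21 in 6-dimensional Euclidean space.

An n-cube has C(n,k)·2^(n-k) k-faces. Here C(6,0)·2^6 = 1·64 = 64.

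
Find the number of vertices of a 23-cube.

Number of vertices = 2^23 = 8388608.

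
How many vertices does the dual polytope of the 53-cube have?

An n-cross-polytope has 2n vertices; here n = 53, giving 106.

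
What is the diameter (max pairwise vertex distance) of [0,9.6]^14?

Diagonal = √14 · 9.6 ≈ 35.9199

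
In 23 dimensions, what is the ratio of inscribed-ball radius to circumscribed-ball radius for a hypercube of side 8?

Ratio = (s/2)/(s√23/2) = 23^(-1/2) ≈ 0.208514.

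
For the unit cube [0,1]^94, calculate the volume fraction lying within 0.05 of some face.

1 - (1 - 2·0.05)^94 = 1 - 0.9^94 ≈ 0.99995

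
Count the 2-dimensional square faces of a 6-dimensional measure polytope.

f_2(6-cube) = (6 choose 2) · 2^4 = 240.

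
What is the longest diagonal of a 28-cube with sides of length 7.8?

The space diagonal of an n-cube of side s is s√n. Here 7.8·√28 ≈ 41.2737.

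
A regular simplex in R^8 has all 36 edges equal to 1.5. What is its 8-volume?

V_8 = √(9) · 1.5^8 / (8! · 2^(8/2)) ≈ 0.000119182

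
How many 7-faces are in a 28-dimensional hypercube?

Choose 7 of 28 axes to span the face (C(28,7) = 1184040 ways), then fix each of the remaining 21 coordinates at one of its two extreme values (2^21 = 2097152 ways): 1184040·2097152 = 2483111854080.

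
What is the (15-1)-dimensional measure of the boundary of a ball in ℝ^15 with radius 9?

S_15(9) = 2·π^(15/2)·(9)^14 / Γ(15/2) = 216905884017408·π^7/5005 ≈ 1.30893e+14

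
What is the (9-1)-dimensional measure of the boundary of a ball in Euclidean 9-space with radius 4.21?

The surface area of an n-ball is 2π^(n/2) r^(n-1) / Γ(n/2). For n=9, r=4.21: 2.92966e+06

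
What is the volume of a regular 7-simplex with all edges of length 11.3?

V = (11.3^7 / 7!) · √((7+1) / 2^7) ≈ 1166.97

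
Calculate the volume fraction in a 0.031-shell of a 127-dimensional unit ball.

1 - (1-0.031)^127 ≈ 0.981672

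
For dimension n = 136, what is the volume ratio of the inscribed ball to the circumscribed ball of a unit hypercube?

V_in / V_out = (r_in/r_out)^136 = (1/√136)^136 = 136^(-136/2) ≈ 8.30528e-146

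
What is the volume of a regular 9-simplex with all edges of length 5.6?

V_9 = √(10) · 5.6^9 / (9! · 2^(9/2)) ≈ 2.0859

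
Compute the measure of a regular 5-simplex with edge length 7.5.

For a regular n-simplex with edge a, V = (a^n / n!)·√((n+1)/2^n). With a=7.5, n=5: V ≈ 85.63.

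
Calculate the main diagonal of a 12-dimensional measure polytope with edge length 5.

Diagonal = √12 · 5 ≈ 17.3205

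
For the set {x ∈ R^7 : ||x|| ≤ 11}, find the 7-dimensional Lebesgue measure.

Volume = π^{7/2}·(11)^7/Γ(9/2) = 311794736·π^3/105 ≈ 9.20723e+07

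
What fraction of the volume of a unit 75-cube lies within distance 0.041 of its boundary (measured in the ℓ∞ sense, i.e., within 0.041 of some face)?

The inner cube has side 1-2·0.041 = 0.918 and volume (0.918)^75 ≈ 0.001634, so the shell holds 0.998366 of the volume.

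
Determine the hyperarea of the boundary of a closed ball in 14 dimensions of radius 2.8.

S = n·V_n(r)/r = 14·V_14(2.8)/2.8 (volume-to-surface relation), giving 5.45508e+06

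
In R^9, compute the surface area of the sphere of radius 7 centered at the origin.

S_9(7) = 2·π^(9/2)·(7)^8 / Γ(9/2) = 26353376·π^4/15 ≈ 1.71137e+08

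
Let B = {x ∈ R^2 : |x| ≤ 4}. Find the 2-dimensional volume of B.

V = 16·π ≈ 50.2655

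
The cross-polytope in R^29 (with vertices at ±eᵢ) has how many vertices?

Number of vertices = 2n = 58.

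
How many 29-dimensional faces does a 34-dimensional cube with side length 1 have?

f_29(34-cube) = (34 choose 29) · 2^5 = 8904192.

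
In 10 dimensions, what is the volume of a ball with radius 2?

V_10(2) = π^(10/2) · (2)^10 / Γ(10/2 + 1) = 128·π^5/15 ≈ 2611.37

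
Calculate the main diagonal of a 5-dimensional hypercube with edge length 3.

The space diagonal of an n-cube of side s is s√n. Here 3·√5 ≈ 6.7082.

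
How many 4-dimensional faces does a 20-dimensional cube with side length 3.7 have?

Choose 4 of 20 axes to span the face (C(20,4) = 4845 ways), then fix each of the remaining 16 coordinates at one of its two extreme values (2^16 = 65536 ways): 4845·65536 = 317521920.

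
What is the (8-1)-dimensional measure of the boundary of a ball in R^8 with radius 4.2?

S = n·V_n(r)/r = 8·V_8(4.2)/4.2 (volume-to-surface relation), giving 748554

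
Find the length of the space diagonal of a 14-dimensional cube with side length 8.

||(8,8,...,8)|| = √(14)·8 ≈ 29.9333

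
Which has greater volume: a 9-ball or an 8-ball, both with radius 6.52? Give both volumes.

V_9(6.52) ≈ 7.02338e+07. V_8(6.52) ≈ 1.32547e+07. The 9-ball is larger.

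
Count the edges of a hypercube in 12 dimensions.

Number of 1-faces = C(12,1)·2^(12-1) = 12·2048 = 24576.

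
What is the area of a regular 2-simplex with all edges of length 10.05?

Area = (√3/4) · 10.05² = 43.7354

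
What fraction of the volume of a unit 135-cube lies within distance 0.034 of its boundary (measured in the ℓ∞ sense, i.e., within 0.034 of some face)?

The inner cube has side 1-2·0.034 = 0.932 and volume (0.932)^135 ≈ 7.433e-05, so the shell holds 0.999926 of the volume.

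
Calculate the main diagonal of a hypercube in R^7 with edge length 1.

d = √(1² + 1² + ... + 1²) [7 terms] = √(7·1²) = 1√7 ≈ 2.64575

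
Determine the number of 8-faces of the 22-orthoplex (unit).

An n-cross-polytope has 2^(k+1)·C(n,k+1) k-faces. Here 2^9·C(22,9) = 512·497420 = 254679040.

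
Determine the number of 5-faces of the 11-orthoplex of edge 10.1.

f_5(11-orthoplex) = 2^6 · (11 choose 6) = 29568.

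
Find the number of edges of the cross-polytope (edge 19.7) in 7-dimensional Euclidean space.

f_1(7-orthoplex) = 2^2 · (7 choose 2) = 84.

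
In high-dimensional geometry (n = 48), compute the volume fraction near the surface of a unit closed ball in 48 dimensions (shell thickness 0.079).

1 - (1-0.079)^48 ≈ 0.980749 ≈ 98.07%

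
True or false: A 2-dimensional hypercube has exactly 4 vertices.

True. The 2-cube has 2^2 = 4 vertices.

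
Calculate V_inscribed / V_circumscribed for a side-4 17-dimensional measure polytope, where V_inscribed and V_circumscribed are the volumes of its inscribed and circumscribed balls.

V_in / V_out = (r_in/r_out)^17 = (1/√17)^17 = 17^(-17/2) ≈ 3.47684e-11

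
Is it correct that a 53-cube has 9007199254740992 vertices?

True. The 53-cube has 2^53 = 9007199254740992 vertices.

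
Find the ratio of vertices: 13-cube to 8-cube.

The 13-cube has 2^13 = 8192 vertices. The 8-cube has 2^8 = 256 vertices. Ratio: 8192/256 = 32.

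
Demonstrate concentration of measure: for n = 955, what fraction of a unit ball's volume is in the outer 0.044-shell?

1 - (1-0.044)^955 ≈ 1 - 2.174e-19 ≈ 100.000000%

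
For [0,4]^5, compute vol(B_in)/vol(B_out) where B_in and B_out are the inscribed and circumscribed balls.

Volume scales as r^n, and r_in/r_out = 1/√5, giving (1/√5)^5 ≈ 0.0178885.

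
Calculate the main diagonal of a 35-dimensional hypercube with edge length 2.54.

Diagonal = √35 · 2.54 ≈ 15.0268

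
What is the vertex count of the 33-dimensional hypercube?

Number of vertices = 2^33 = 8589934592.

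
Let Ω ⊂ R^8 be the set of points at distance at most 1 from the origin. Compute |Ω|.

V_8(1) = π^(8/2) · (1)^8 / Γ(8/2 + 1) = π^4/24 ≈ 4.05871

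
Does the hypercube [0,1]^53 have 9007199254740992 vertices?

True. The 53-cube has 2^53 = 9007199254740992 vertices.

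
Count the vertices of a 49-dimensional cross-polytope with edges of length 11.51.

The vertices are ±e_1, ..., ±e_49, so there are 2·49 = 98.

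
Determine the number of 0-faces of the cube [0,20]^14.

Choose 0 of 14 axes to span the face (C(14,0) = 1 way), then fix each of the remaining 14 coordinates at one of its two extreme values (2^14 = 16384 ways): 1·16384 = 16384.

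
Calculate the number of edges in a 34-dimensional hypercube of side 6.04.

Each of the 2^34 = 17179869184 vertices has degree 34; total edges = 34·2^34/2 = 292057776128.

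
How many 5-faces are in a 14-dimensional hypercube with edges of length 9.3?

Choose 5 of 14 axes to span the face (C(14,5) = 2002 ways), then fix each of the remaining 9 coordinates at one of its two extreme values (2^9 = 512 ways): 2002·512 = 1025024.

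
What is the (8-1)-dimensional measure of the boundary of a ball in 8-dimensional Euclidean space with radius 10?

|∂B_8(10)| = 10000000·π^4/3 ≈ 3.24697e+08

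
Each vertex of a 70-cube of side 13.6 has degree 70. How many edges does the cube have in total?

An n-cube has n·2^(n-1) edges. With n = 70: 70·590295810358705651712 = 41320706725109395619840.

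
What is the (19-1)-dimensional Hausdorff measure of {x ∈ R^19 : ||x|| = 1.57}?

S = n·V_n(r)/r = 19·V_19(1.57)/1.57 (volume-to-surface relation), giving 2975.33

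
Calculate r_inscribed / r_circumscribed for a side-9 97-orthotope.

r_in = 9/2 (half the side); r_out = 9√97/2 (half the diagonal). Ratio = 1/√97 ≈ 0.101535.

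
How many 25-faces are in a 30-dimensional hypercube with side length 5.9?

Number of 25-faces = C(30,25) · 2^(30-25) = 142506 · 32 = 4560192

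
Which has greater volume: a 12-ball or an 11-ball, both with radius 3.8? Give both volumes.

V_12(3.8) ≈ 1.21051e+07. V_11(3.8) ≈ 4.49495e+06. The 12-ball is larger.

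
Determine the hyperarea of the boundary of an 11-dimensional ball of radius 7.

S_11(7) = 2·π^(11/2)·(7)^10 / Γ(11/2) = 2582630848·π^5/135 ≈ 5.85434e+09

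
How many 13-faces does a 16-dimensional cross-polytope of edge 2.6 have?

Each 13-face is the convex hull of 14 vertices, one chosen as ±e_i from each of 14 distinct axes: 2^14·C(16,14) = 1966080.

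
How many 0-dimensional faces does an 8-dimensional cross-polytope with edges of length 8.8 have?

f_0(8-orthoplex) = 2^1 · (8 choose 1) = 16.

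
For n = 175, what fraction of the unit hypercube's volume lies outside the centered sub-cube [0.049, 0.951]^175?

Shell fraction = 1 - (1-0.098)^175 ≈ 0.9999999855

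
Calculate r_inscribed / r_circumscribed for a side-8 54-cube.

Ratio = (s/2)/(s√54/2) = 54^(-1/2) ≈ 0.136083.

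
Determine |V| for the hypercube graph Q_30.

The 30-cube has 2^30 = 1073741824 vertices.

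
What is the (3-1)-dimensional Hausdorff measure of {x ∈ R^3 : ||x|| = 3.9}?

S = n·V_n(r)/r = 3·V_3(3.9)/3.9 (volume-to-surface relation), giving 4πr² = 4π·(3.9)² ≈ 191.134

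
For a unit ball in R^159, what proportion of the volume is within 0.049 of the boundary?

1 - (1-0.049)^159 ≈ 0.999661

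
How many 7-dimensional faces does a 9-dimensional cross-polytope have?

f_7(9-orthoplex) = 2^8 · (9 choose 8) = 2304.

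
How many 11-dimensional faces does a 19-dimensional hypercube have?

Number of 11-faces = C(19,11) · 2^(19-11) = 75582 · 256 = 19348992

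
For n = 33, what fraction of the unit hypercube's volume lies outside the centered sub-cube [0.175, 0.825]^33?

The inner cube has side 1-2·0.175 = 0.65 and volume (0.65)^33 ≈ 6.701e-07, so the shell holds 0.9999993299 of the volume.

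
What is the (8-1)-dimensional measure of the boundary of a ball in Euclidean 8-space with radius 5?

S = n·V_n(r)/r = 8·V_8(5)/5 (volume-to-surface relation), giving 78125·π^4/3 ≈ 2.5367e+06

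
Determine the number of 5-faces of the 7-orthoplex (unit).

Each 5-face is the convex hull of 6 vertices, one chosen as ±e_i from each of 6 distinct axes: 2^6·C(7,6) = 448.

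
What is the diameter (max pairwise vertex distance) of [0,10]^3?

d = √(10² + 10² + ... + 10²) [3 terms] = √(3·10²) = 10√3 ≈ 17.3205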